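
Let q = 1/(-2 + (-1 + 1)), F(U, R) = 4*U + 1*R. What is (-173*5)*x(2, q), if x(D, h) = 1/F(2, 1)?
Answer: -865/9 ≈ -96.111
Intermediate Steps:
F(U, R) = R + 4*U (F(U, R) = 4*U + R = R + 4*U)
q = -½ (q = 1/(-2 + 0) = 1/(-2) = -½ ≈ -0.50000)
x(D, h) = ⅑ (x(D, h) = 1/(1 + 4*2) = 1/(1 + 8) = 1/9 = ⅑)
(-173*5)*x(2, q) = -173*5*(⅑) = -865*⅑ = -865/9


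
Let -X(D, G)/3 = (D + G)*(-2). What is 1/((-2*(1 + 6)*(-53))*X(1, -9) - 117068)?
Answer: -1/152684 ≈ -6.5495e-6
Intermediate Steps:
X(D, G) = 6*D + 6*G (X(D, G) = -3*(D + G)*(-2) = -3*(-2*D - 2*G) = 6*D + 6*G)
1/((-2*(1 + 6)*(-53))*X(1, -9) - 117068) = 1/((-2*(1 + 6)*(-53))*(6*1 + 6*(-9)) - 117068) = 1/((-2*7*(-53))*(6 - 54) - 117068) = 1/(-14*(-53)*(-48) - 117068) = 1/(742*(-48) - 117068) = 1/(-35616 - 117068) = 1/(-152684) = -1/152684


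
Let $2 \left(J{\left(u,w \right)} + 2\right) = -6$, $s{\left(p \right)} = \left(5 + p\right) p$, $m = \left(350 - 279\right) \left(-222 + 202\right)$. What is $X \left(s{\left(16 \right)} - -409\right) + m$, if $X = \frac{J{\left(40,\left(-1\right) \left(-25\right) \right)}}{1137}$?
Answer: $- \frac{1618265}{1137} \approx -1423.3$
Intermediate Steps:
$m = -1420$ ($m = 71 \left(-20\right) = -1420$)
$s{\left(p \right)} = p \left(5 + p\right)$
$J{\left(u,w \right)} = -5$ ($J{\left(u,w \right)} = -2 + \frac{1}{2} \left(-6\right) = -2 - 3 = -5$)
$X = - \frac{5}{1137} \approx -0.0043975$
$X \left(s{\left(16 \right)} - -409\right) + m = - \frac{5 \left(16 \left(5 + 16\right) - -409\right)}{1137} - 1420 = - \frac{5 \left(16 \cdot 21 + 409\right)}{1137} - 1420 = - \frac{5 \left(336 + 409\right)}{1137} - 1420 = \left(- \frac{5}{1137}\right) 745 - 1420 = - \frac{3725}{1137} - 1420 = - \frac{1618265}{1137}$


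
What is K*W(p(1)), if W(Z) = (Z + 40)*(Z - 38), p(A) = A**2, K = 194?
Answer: -294298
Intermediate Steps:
W(Z) = (-38 + Z)*(40 + Z) (W(Z) = (40 + Z)*(-38 + Z) = (-38 + Z)*(40 + Z))
K*W(p(1)) = 194*(-1520 + (1**2)**2 + 2*1**2) = 194*(-1520 + 1**2 + 2*1) = 194*(-1520 + 1 + 2) = 194*(-1517) = -294298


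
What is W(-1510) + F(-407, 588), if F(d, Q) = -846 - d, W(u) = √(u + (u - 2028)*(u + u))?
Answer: -439 + 5*√427330 ≈ 2829.5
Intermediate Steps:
W(u) = √(u + 2*u*(-2028 + u)) (W(u) = √(u + (-2028 + u)*(2*u)) = √(u + 2*u*(-2028 + u)))
W(-1510) + F(-407, 588) = √(-1510*(-4055 + 2*(-1510))) + (-846 - 1*(-407)) = √(-1510*(-4055 - 3020)) + (-846 + 407) = √(-1510*(-7075)) - 439 = √10683250 - 439 = 5*√427330 - 439 = -439 + 5*√427330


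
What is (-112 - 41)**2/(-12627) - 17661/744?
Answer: -8904509/347944 ≈ -25.592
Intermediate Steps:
(-112 - 41)**2/(-12627) - 17661/744 = (-153)**2*(-1/12627) - 17661*1/744 = 23409*(-1/12627) - 5887/248 = -2601/1403 - 5887/248 = -8904509/347944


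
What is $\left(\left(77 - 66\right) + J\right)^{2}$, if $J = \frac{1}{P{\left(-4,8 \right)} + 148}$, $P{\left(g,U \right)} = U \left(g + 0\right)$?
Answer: $\frac{1630729}{13456} \approx 121.19$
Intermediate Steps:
$P{\left(g,U \right)} = U g$
$J = \frac{1}{116}$ ($J = \frac{1}{8 \left(-4\right) + 148} = \frac{1}{-32 + 148} = \frac{1}{116} \approx 0.0086207$)
$\left(\left(77 - 66\right) + J\right)^{2} = \left(\left(77 - 66\right) + \frac{1}{116}\right)^{2} = \left(11 + \frac{1}{116}\right)^{2} = \left(\frac{1277}{116}\right)^{2} = \frac{1630729}{13456}$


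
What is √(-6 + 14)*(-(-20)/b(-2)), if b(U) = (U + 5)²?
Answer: 40*√2/9 ≈ 6.2854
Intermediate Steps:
b(U) = (5 + U)²
√(-6 + 14)*(-(-20)/b(-2)) = √(-6 + 14)*(-(-20)/((5 - 2)²)) = √8*(-(-20)/(3²)) = (2*√2)*(-(-20)/9) = (2*√2)*(-1*(-20/9)) = (2*√2)*(20/9) = 40*√2/9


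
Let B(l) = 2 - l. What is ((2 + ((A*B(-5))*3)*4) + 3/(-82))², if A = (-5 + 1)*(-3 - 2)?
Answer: 19022202241/6724 ≈ 2.8290e+6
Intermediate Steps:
A = 20 (A = -4*(-5) = 20)
((2 + ((A*B(-5))*3)*4) + 3/(-82))² = ((2 + ((20*(2 - 1*(-5)))*3)*4) + 3/(-82))² = ((2 + ((20*(2 + 5))*3)*4) + 3*(-1/82))² = ((2 + ((20*7)*3)*4) - 3/82)² = ((2 + (140*3)*4) - 3/82)² = ((2 + 420*4) - 3/82)² = ((2 + 1680) - 3/82)² = (1682 - 3/82)² = (137921/82)² = 19022202241/6724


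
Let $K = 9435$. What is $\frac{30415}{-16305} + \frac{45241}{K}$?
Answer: $\frac{30045932}{10255845} \approx 2.9296$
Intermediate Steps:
$\frac{30415}{-16305} + \frac{45241}{K} = \frac{30415}{-16305} + \frac{45241}{9435} = 30415 \left(- \frac{1}{16305}\right) + 45241 \cdot \frac{1}{9435} = - \frac{6083}{3261} + \frac{45241}{9435} = \frac{30045932}{10255845}$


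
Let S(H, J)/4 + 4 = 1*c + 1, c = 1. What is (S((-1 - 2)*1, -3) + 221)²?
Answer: 45369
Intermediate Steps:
S(H, J) = -8 (S(H, J) = -16 + 4*(1*1 + 1) = -16 + 4*(1 + 1) = -16 + 4*2 = -16 + 8 = -8)
(S((-1 - 2)*1, -3) + 221)² = (-8 + 221)² = 213² = 45369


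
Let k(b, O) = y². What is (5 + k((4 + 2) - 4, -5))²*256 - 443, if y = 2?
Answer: 20293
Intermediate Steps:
k(b, O) = 4 (k(b, O) = 2² = 4)
(5 + k((4 + 2) - 4, -5))²*256 - 443 = (5 + 4)²*256 - 443 = 9²*256 - 443 = 81*256 - 443 = 20736 - 443 = 20293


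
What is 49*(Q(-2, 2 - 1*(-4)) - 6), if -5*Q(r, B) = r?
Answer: -1372/5 ≈ -274.40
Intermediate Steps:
Q(r, B) = -r/5
49*(Q(-2, 2 - 1*(-4)) - 6) = 49*(-⅕*(-2) - 6) = 49*(⅖ - 6) = 49*(-28/5) = -1372/5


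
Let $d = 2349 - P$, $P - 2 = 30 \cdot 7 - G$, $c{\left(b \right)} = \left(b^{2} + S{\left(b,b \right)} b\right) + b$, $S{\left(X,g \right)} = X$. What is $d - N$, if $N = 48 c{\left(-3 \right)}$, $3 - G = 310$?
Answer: $1110$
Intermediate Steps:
$G = -307$ ($G = 3 - 310 = -307$)
$c{\left(b \right)} = b + 2 b^{2}$ ($c{\left(b \right)} = \left(b^{2} + b b\right) + b = \left(b^{2} + b^{2}\right) + b = 2 b^{2} + b = b + 2 b^{2}$)
$P = 519$ ($P = 2 + \left(30 \cdot 7 - -307\right) = 2 + \left(210 + 307\right) = 2 + 517 = 519$)
$N = 720$ ($N = 48 \left(- 3 \left(1 + 2 \left(-3\right)\right)\right) = 48 \left(- 3 \left(1 - 6\right)\right) = 48 \left(\left(-3\right) \left(-5\right)\right) = 48 \cdot 15 = 720$)
$d = 1830$ ($d = 2349 - 519 = 1830$)
$d - N = 1830 - 720 = 1110$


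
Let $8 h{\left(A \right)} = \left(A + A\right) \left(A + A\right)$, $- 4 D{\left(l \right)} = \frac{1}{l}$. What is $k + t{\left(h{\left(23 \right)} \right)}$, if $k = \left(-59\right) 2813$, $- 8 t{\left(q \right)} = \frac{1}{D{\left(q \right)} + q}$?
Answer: $- \frac{185776821649}{1119360} \approx -1.6597 \cdot 10^{5}$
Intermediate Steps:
$D{\left(l \right)} = - \frac{1}{4 l}$
$h{\left(A \right)} = \frac{A^{2}}{2}$ ($h{\left(A \right)} = \frac{\left(A + A\right) \left(A + A\right)}{8} = \frac{2 A 2 A}{8} = \frac{4 A^{2}}{8} = \frac{A^{2}}{2}$)
$t{\left(q \right)} = - \frac{1}{8 \left(q - \frac{1}{4 q}\right)}$ ($t{\left(q \right)} = - \frac{1}{8 \left(- \frac{1}{4 q} + q\right)} = - \frac{1}{8 \left(q - \frac{1}{4 q}\right)}$)
$k = -165967$
$k + t{\left(h{\left(23 \right)} \right)} = -165967 - \frac{\frac{1}{2} \cdot 23^{2}}{-2 + 8 \left(\frac{23^{2}}{2}\right)^{2}} = -165967 - \frac{\frac{1}{2} \cdot 529}{-2 + 8 \left(\frac{1}{2} \cdot 529\right)^{2}} = -165967 - \frac{529}{2 \left(-2 + 8 \left(\frac{529}{2}\right)^{2}\right)} = -165967 - \frac{529}{2 \left(-2 + 8 \cdot \frac{279841}{4}\right)} = -165967 - \frac{529}{2 \left(-2 + 559682\right)} = -165967 - \frac{529}{2 \cdot 559680} = -165967 - \frac{529}{2} \cdot \frac{1}{559680} = -165967 - \frac{529}{1119360} = - \frac{185776821649}{1119360}$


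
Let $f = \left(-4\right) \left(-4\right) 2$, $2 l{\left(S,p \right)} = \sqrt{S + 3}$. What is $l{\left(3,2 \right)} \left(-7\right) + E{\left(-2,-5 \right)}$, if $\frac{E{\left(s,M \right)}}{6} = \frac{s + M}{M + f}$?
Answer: $- \frac{14}{9} - \frac{7 \sqrt{6}}{2} \approx -10.129$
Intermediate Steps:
$l{\left(S,p \right)} = \frac{\sqrt{3 + S}}{2}$ ($l{\left(S,p \right)} = \frac{\sqrt{S + 3}}{2} = \frac{\sqrt{3 + S}}{2}$)
$f = 32$ ($f = 16 \cdot 2 = 32$)
$E{\left(s,M \right)} = \frac{6 \left(M + s\right)}{32 + M}$ ($E{\left(s,M \right)} = 6 \frac{s + M}{M + 32} = 6 \frac{M + s}{32 + M} = \frac{6 \left(M + s\right)}{32 + M}$)
$l{\left(3,2 \right)} \left(-7\right) + E{\left(-2,-5 \right)} = \frac{\sqrt{3 + 3}}{2} \left(-7\right) + \frac{6 \left(-5 - 2\right)}{32 - 5} = \frac{\sqrt{6}}{2} \left(-7\right) + 6 \cdot \frac{1}{27} \left(-7\right) = - \frac{7 \sqrt{6}}{2} + 6 \cdot \frac{1}{27} \left(-7\right) = - \frac{7 \sqrt{6}}{2} - \frac{14}{9} = - \frac{14}{9} - \frac{7 \sqrt{6}}{2}$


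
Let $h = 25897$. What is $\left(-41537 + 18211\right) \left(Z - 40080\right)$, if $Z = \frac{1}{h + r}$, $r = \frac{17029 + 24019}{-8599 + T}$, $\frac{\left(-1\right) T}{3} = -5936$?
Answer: $\frac{222999894509338546}{238526521} \approx 9.3491 \cdot 10^{8}$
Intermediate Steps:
$T = 17808$ ($T = \left(-3\right) \left(-5936\right) = 17808$)
$r = \frac{41048}{9209}$ ($r = \frac{17029 + 24019}{-8599 + 17808} = \frac{41048}{9209} \approx 4.4574$)
$Z = \frac{9209}{238526521}$ ($Z = \frac{1}{25897 + \frac{41048}{9209}} = \frac{1}{\frac{238526521}{9209}} = \frac{9209}{238526521} \approx 3.8608 \cdot 10^{-5}$)
$\left(-41537 + 18211\right) \left(Z - 40080\right) = \left(-41537 + 18211\right) \left(\frac{9209}{238526521} - 40080\right) = \left(-23326\right) \left(- \frac{9560142952471}{238526521}\right) = \frac{222999894509338546}{238526521}$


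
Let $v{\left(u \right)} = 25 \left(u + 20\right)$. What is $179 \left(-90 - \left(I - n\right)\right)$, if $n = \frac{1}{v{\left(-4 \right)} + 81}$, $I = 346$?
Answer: $- \frac{37538985}{481} \approx -78044.0$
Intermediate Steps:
$v{\left(u \right)} = 500 + 25 u$ ($v{\left(u \right)} = 25 \left(20 + u\right) = 500 + 25 u$)
$n = \frac{1}{481}$ ($n = \frac{1}{\left(500 + 25 \left(-4\right)\right) + 81} = \frac{1}{\left(500 - 100\right) + 81} = \frac{1}{400 + 81} = \frac{1}{481} \approx 0.002079$)
$179 \left(-90 - \left(I - n\right)\right) = 179 \left(-90 + \left(\frac{1}{481} - 346\right)\right) = 179 \left(-90 - \frac{166425}{481}\right) = 179 \left(- \frac{209715}{481}\right) = - \frac{37538985}{481}$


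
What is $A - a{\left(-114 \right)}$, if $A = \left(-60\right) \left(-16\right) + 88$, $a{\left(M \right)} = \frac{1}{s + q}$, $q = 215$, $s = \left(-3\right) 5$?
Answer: $\frac{209599}{200} \approx 1048.0$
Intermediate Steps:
$s = -15$
$a{\left(M \right)} = \frac{1}{200}$ ($a{\left(M \right)} = \frac{1}{-15 + 215} = \frac{1}{200}$)
$A = 1048$ ($A = 960 + 88 = 1048$)
$A - a{\left(-114 \right)} = 1048 - \frac{1}{200} = \frac{209599}{200}$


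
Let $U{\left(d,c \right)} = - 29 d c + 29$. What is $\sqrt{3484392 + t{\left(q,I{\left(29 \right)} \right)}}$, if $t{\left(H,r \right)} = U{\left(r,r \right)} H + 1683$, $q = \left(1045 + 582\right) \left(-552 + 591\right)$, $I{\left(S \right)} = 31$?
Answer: $i \sqrt{1763045445} \approx 41989.0 i$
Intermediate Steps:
$q = 63453$ ($q = 1627 \cdot 39 = 63453$)
$U{\left(d,c \right)} = 29 - 29 c d$ ($U{\left(d,c \right)} = - 29 c d + 29 = 29 - 29 c d$)
$t{\left(H,r \right)} = 1683 + H \left(29 - 29 r^{2}\right)$ ($t{\left(H,r \right)} = \left(29 - 29 r r\right) H + 1683 = \left(29 - 29 r^{2}\right) H + 1683 = H \left(29 - 29 r^{2}\right) + 1683 = 1683 + H \left(29 - 29 r^{2}\right)$)
$\sqrt{3484392 + t{\left(q,I{\left(29 \right)} \right)}} = \sqrt{3484392 + \left(1683 - 1840137 \left(-1 + 31^{2}\right)\right)} = \sqrt{3484392 + \left(1683 - 1840137 \left(-1 + 961\right)\right)} = \sqrt{3484392 + \left(1683 - 1840137 \cdot 960\right)} = \sqrt{3484392 + \left(1683 - 1766531520\right)} = \sqrt{3484392 - 1766529837} = \sqrt{-1763045445} = i \sqrt{1763045445}$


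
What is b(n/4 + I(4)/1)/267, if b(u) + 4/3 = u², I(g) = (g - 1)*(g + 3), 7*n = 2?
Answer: 260291/156996 ≈ 1.6579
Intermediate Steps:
n = 2/7 (n = (⅐)*2 = 2/7 ≈ 0.28571)
I(g) = (-1 + g)*(3 + g)
b(u) = -4/3 + u²
b(n/4 + I(4)/1)/267 = (-4/3 + ((2/7)/4 + (-3 + 4² + 2*4)/1)²)/267 = (-4/3 + ((2/7)*(¼) + (-3 + 16 + 8)*1)²)/267 = (-4/3 + (1/14 + 21*1)²)/267 = (-4/3 + (1/14 + 21)²)/267 = (-4/3 + (295/14)²)/267 = (-4/3 + 87025/196)/267 = (1/267)*(260291/588) = 260291/156996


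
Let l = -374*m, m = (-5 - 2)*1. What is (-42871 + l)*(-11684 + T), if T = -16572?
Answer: 1137388768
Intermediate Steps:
m = -7 (m = -7*1 = -7)
l = 2618 (l = -374*(-7) = 2618)
(-42871 + l)*(-11684 + T) = (-42871 + 2618)*(-11684 - 16572) = -40253*(-28256) = 1137388768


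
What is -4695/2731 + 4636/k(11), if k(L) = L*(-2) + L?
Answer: -12712561/30041 ≈ -423.17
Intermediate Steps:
k(L) = -L (k(L) = -2*L + L = -L)
-4695/2731 + 4636/k(11) = -4695/2731 + 4636/((-1*11)) = -4695*1/2731 + 4636/(-11) = -4695/2731 + 4636*(-1/11) = -4695/2731 - 4636/11 = -12712561/30041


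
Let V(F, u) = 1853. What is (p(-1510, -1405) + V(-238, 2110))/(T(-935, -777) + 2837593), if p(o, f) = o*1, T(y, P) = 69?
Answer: 343/2837662 ≈ 0.00012087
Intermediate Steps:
p(o, f) = o
(p(-1510, -1405) + V(-238, 2110))/(T(-935, -777) + 2837593) = (-1510 + 1853)/(69 + 2837593) = 343/2837662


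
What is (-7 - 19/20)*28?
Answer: -1113/5 ≈ -222.60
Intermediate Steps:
(-7 - 19/20)*28 = -159/20*28 = -1113/5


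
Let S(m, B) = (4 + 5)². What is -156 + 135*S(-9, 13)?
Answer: 10779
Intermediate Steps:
S(m, B) = 81 (S(m, B) = 9² = 81)
-156 + 135*S(-9, 13) = -156 + 135*81 = -156 + 10935 = 10779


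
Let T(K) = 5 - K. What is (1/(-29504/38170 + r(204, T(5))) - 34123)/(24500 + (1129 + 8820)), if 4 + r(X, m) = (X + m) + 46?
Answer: -53233670783/53742254314 ≈ -0.99054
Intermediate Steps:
r(X, m) = 42 + X + m (r(X, m) = -4 + ((X + m) + 46) = -4 + (46 + X + m) = 42 + X + m)
(1/(-29504/38170 + r(204, T(5))) - 34123)/(24500 + (1129 + 8820)) = (1/(-29504/38170 + (42 + 204 + (5 - 1*5))) - 34123)/(24500 + (1129 + 8820)) = (1/(-29504*1/38170 + (42 + 204 + (5 - 5))) - 34123)/(24500 + 9949) = (1/(-14752/19085 + (42 + 204 + 0)) - 34123)/34449 = (1/(-14752/19085 + 246) - 34123)*(1/34449) = (1/(4680158/19085) - 34123)*(1/34449) = (19085/4680158 - 34123)*(1/34449) = -159701012349/4680158*1/34449 = -53233670783/53742254314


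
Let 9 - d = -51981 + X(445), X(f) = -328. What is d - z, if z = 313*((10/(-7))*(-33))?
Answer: 262936/7 ≈ 37562.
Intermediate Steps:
z = 103290/7 (z = 313*((10*(-1/7))*(-33)) = 313*(-10/7*(-33)) = 313*(330/7) = 103290/7 ≈ 14756.)
d = 52318 (d = 9 - (-51981 - 328) = 9 - 1*(-52309) = 9 + 52309 = 52318)
d - z = 52318 - 1*103290/7 = 52318 - 103290/7 = 262936/7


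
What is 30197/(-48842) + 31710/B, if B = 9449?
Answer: 1263448367/461508058 ≈ 2.7377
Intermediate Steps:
30197/(-48842) + 31710/B = 30197/(-48842) + 31710/9449 = 30197*(-1/48842) + 31710*(1/9449) = -30197/48842 + 31710/9449 = 1263448367/461508058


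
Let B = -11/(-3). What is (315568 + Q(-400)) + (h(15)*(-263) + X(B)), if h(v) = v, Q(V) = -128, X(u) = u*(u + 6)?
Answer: 2803774/9 ≈ 3.1153e+5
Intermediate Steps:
B = 11/3 (B = -11*(-1/3) = 11/3 ≈ 3.6667)
X(u) = u*(6 + u)
(315568 + Q(-400)) + (h(15)*(-263) + X(B)) = (315568 - 128) + (15*(-263) + 11*(6 + 11/3)/3) = 315440 + (-3945 + (11/3)*(29/3)) = 315440 + (-3945 + 319/9) = 315440 - 35186/9 = 2803774/9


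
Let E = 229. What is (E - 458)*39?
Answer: -8931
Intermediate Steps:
(E - 458)*39 = (229 - 458)*39 = -229*39 = -8931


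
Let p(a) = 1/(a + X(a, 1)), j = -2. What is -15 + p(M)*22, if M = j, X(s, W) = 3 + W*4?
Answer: -53/5 ≈ -10.600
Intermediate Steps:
X(s, W) = 3 + 4*W
M = -2
p(a) = 1/(7 + a) (p(a) = 1/(a + (3 + 4*1)) = 1/(a + (3 + 4)) = 1/(a + 7) = 1/(7 + a))
-15 + p(M)*22 = -15 + 22/(7 - 2) = -15 + 22/5 = -53/5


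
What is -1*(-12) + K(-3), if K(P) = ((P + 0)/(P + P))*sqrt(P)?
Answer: 12 + I*sqrt(3)/2 ≈ 12.0 + 0.86602*I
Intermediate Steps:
K(P) = sqrt(P)/2 (K(P) = (P/((2*P)))*sqrt(P) = (P*(1/(2*P)))*sqrt(P) = sqrt(P)/2)
-1*(-12) + K(-3) = -1*(-12) + sqrt(-3)/2 = 12 + (I*sqrt(3))/2 = 12 + I*sqrt(3)/2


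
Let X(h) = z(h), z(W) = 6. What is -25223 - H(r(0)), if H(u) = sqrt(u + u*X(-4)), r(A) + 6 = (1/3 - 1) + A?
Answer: -25223 - 2*I*sqrt(105)/3 ≈ -25223.0 - 6.8313*I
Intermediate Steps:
X(h) = 6
r(A) = -20/3 + A (r(A) = -6 + ((1/3 - 1) + A) = -6 + (-2/3 + A) = -20/3 + A)
H(u) = sqrt(7)*sqrt(u) (H(u) = sqrt(u + u*6) = sqrt(u + 6*u) = sqrt(7*u) = sqrt(7)*sqrt(u))
-25223 - H(r(0)) = -25223 - sqrt(7)*sqrt(-20/3 + 0) = -25223 - sqrt(7)*sqrt(-20/3) = -25223 - sqrt(7)*2*I*sqrt(15)/3 = -25223 - 2*I*sqrt(105)/3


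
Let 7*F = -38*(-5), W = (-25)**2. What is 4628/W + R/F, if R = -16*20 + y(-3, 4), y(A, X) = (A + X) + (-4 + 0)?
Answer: -5619/1250 ≈ -4.4952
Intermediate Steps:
y(A, X) = -4 + A + X (y(A, X) = (A + X) - 4 = -4 + A + X)
R = -323 (R = -16*20 + (-4 - 3 + 4) = -320 - 3 = -323)
W = 625
F = 190/7 (F = (-38*(-5))/7 = (1/7)*190 = 190/7 ≈ 27.143)
4628/W + R/F = 4628/625 - 323/190/7 = 4628*(1/625) - 323*7/190 = 4628/625 - 119/10 = -5619/1250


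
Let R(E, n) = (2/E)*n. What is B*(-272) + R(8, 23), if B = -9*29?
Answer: 283991/4 ≈ 70998.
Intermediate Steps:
R(E, n) = 2*n/E
B = -261
B*(-272) + R(8, 23) = -261*(-272) + 2*23/8 = 70992 + 2*23*(⅛) = 70992 + 23/4 = 283991/4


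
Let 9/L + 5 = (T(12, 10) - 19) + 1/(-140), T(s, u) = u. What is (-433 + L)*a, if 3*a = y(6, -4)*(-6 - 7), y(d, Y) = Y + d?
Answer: 22109698/5883 ≈ 3758.2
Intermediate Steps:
L = -1260/1961 (L = 9/(-5 + ((10 - 19) + 1/(-140))) = 9/(-5 + (-9 - 1/140)) = 9/(-5 - 1261/140) = 9/(-1961/140) = 9*(-140/1961) = -1260/1961 ≈ -0.64253)
a = -26/3 (a = ((-4 + 6)*(-6 - 7))/3 = (2*(-13))/3 = (⅓)*(-26) = -26/3 ≈ -8.6667)
(-433 + L)*a = (-433 - 1260/1961)*(-26/3) = -850373/1961*(-26/3) = 22109698/5883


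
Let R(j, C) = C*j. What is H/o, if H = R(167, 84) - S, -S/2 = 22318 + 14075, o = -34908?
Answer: -14469/5818 ≈ -2.4869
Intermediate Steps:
S = -72786 (S = -2*(22318 + 14075) = -2*36393 = -72786)
H = 86814 (H = 84*167 - 1*(-72786) = 14028 + 72786 = 86814)
H/o = 86814/(-34908) = 86814*(-1/34908) = -14469/5818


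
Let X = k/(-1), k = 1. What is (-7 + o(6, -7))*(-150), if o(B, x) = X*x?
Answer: 0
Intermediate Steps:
X = -1 (X = 1/(-1) = 1*(-1) = -1)
o(B, x) = -x
(-7 + o(6, -7))*(-150) = (-7 - 1*(-7))*(-150) = (-7 + 7)*(-150) = 0*(-150) = 0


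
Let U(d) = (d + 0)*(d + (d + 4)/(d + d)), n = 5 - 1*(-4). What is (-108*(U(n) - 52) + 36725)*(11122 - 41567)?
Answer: -1001366495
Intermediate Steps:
n = 9 (n = 5 + 4 = 9)
U(d) = d*(d + (4 + d)/(2*d)) (U(d) = d*(d + (4 + d)/((2*d))) = d*(d + (4 + d)*(1/(2*d))) = d*(d + (4 + d)/(2*d)))
(-108*(U(n) - 52) + 36725)*(11122 - 41567) = (-108*((2 + 9**2 + (1/2)*9) - 52) + 36725)*(11122 - 41567) = (-108*((2 + 81 + 9/2) - 52) + 36725)*(-30445) = (-108*(175/2 - 52) + 36725)*(-30445) = (-108*71/2 + 36725)*(-30445) = (-3834 + 36725)*(-30445) = 32891*(-30445) = -1001366495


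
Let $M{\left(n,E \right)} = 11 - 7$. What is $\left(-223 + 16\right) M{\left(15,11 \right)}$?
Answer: $-828$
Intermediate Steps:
$M{\left(n,E \right)} = 4$
$\left(-223 + 16\right) M{\left(15,11 \right)} = \left(-223 + 16\right) 4 = \left(-207\right) 4 = -828$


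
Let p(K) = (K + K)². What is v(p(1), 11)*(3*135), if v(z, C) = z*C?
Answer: 17820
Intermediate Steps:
p(K) = 4*K² (p(K) = (2*K)² = 4*K²)
v(z, C) = C*z
v(p(1), 11)*(3*135) = (11*(4*1²))*(3*135) = (11*(4*1))*405 = (11*4)*405 = 44*405 = 17820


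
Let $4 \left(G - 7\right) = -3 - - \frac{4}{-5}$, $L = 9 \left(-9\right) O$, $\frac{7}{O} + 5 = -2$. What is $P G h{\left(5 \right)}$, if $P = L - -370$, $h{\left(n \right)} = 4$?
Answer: $\frac{54571}{5} \approx 10914.0$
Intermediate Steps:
$O = -1$ ($O = \frac{7}{-5 - 2} = \frac{7}{-7} = 7 \left(- \frac{1}{7}\right) = -1$)
$L = 81$ ($L = 9 \left(-9\right) \left(-1\right) = \left(-81\right) \left(-1\right) = 81$)
$G = \frac{121}{20}$ ($G = 7 + \frac{-3 - - \frac{4}{-5}}{4} = 7 + \frac{-3 - \left(-4\right) \left(- \frac{1}{5}\right)}{4} = 7 + \frac{-3 - \frac{4}{5}}{4} = 7 + \frac{1}{4} \left(- \frac{19}{5}\right) = 7 - \frac{19}{20} = \frac{121}{20} \approx 6.05$)
$P = 451$ ($P = 81 - -370 = 81 + 370 = 451$)
$P G h{\left(5 \right)} = 451 \cdot \frac{121}{20} \cdot 4 = 451 \cdot \frac{121}{5} = \frac{54571}{5}$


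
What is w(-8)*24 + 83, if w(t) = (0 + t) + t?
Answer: -301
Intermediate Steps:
w(t) = 2*t (w(t) = t + t = 2*t)
w(-8)*24 + 83 = (2*(-8))*24 + 83 = -16*24 + 83 = -384 + 83 = -301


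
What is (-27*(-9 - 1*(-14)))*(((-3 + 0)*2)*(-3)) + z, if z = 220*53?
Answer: 9230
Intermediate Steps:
z = 11660
(-27*(-9 - 1*(-14)))*(((-3 + 0)*2)*(-3)) + z = (-27*(-9 - 1*(-14)))*(((-3 + 0)*2)*(-3)) + 11660 = (-27*(-9 + 14))*(-3*2*(-3)) + 11660 = (-27*5)*(-6*(-3)) + 11660 = -135*18 + 11660 = -2430 + 11660 = 9230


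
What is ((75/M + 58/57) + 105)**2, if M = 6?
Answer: 182547121/12996 ≈ 14046.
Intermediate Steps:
((75/M + 58/57) + 105)**2 = ((75/6 + 58/57) + 105)**2 = ((75*(1/6) + 58*(1/57)) + 105)**2 = ((25/2 + 58/57) + 105)**2 = (1541/114 + 105)**2 = (13511/114)**2 = 182547121/12996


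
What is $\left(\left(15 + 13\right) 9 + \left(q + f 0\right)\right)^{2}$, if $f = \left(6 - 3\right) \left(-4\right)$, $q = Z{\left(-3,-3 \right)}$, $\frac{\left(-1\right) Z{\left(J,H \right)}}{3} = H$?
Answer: $68121$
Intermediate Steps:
$Z{\left(J,H \right)} = - 3 H$
$q = 9$ ($q = \left(-3\right) \left(-3\right) = 9$)
$f = -12$ ($f = \left(6 - 3\right) \left(-4\right) = 3 \left(-4\right) = -12$)
$\left(\left(15 + 13\right) 9 + \left(q + f 0\right)\right)^{2} = \left(\left(15 + 13\right) 9 + \left(9 - 0\right)\right)^{2} = \left(28 \cdot 9 + \left(9 + 0\right)\right)^{2} = \left(252 + 9\right)^{2} = 261^{2} = 68121$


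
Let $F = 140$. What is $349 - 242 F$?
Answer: $-33531$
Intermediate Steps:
$349 - 242 F = 349 - 33880 = -33531$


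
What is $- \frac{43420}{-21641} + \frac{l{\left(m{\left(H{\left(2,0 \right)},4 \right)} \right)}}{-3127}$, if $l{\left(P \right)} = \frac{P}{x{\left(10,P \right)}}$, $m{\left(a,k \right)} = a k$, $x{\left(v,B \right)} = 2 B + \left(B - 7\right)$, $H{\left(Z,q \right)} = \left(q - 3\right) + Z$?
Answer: $\frac{135769784}{67671407} \approx 2.0063$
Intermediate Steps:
$H{\left(Z,q \right)} = -3 + Z + q$ ($H{\left(Z,q \right)} = \left(-3 + q\right) + Z = -3 + Z + q$)
$x{\left(v,B \right)} = -7 + 3 B$ ($x{\left(v,B \right)} = 2 B + \left(-7 + B\right) = -7 + 3 B$)
$l{\left(P \right)} = \frac{P}{-7 + 3 P}$
$- \frac{43420}{-21641} + \frac{l{\left(m{\left(H{\left(2,0 \right)},4 \right)} \right)}}{-3127} = - \frac{43420}{-21641} + \frac{\left(-3 + 2 + 0\right) 4 \frac{1}{-7 + 3 \left(-3 + 2 + 0\right) 4}}{-3127} = \left(-43420\right) \left(- \frac{1}{21641}\right) + \frac{\left(-1\right) 4}{-7 + 3 \left(\left(-1\right) 4\right)} \left(- \frac{1}{3127}\right) = \frac{43420}{21641} + - \frac{4}{-7 + 3 \left(-4\right)} \left(- \frac{1}{3127}\right) = \frac{43420}{21641} + - \frac{4}{-7 - 12} \left(- \frac{1}{3127}\right) = \frac{43420}{21641} + - \frac{4}{-19} \left(- \frac{1}{3127}\right) = \frac{43420}{21641} + \left(-4\right) \left(- \frac{1}{19}\right) \left(- \frac{1}{3127}\right) = \frac{43420}{21641} + \frac{4}{19} \left(- \frac{1}{3127}\right) = \frac{43420}{21641} - \frac{4}{59413} = \frac{135769784}{67671407}$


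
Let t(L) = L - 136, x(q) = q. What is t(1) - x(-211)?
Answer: 76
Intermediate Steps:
t(L) = -136 + L
t(1) - x(-211) = (-136 + 1) - 1*(-211) = -135 + 211 = 76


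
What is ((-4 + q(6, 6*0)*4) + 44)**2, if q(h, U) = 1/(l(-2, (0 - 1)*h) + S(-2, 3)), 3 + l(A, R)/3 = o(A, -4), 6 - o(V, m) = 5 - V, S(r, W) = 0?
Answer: 14161/9 ≈ 1573.4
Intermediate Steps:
o(V, m) = 1 + V (o(V, m) = 6 - (5 - V) = 6 + (-5 + V) = 1 + V)
l(A, R) = -6 + 3*A (l(A, R) = -9 + 3*(1 + A) = -9 + (3 + 3*A) = -6 + 3*A)
q(h, U) = -1/12 (q(h, U) = 1/((-6 + 3*(-2)) + 0) = 1/((-6 - 6) + 0) = 1/(-12 + 0) = 1/(-12) = -1/12)
((-4 + q(6, 6*0)*4) + 44)**2 = ((-4 - 1/12*4) + 44)**2 = ((-4 - 1/3) + 44)**2 = (-13/3 + 44)**2 = (119/3)**2 = 14161/9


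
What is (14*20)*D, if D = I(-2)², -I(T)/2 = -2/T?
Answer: 1120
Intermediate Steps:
I(T) = 4/T (I(T) = -(-4)/T = 4/T)
D = 4 (D = (4/(-2))² = (4*(-½))² = (-2)² = 4)
(14*20)*D = (14*20)*4 = 280*4 = 1120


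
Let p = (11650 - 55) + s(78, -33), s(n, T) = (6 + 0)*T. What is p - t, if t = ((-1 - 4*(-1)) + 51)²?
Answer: 8481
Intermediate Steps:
s(n, T) = 6*T
t = 2916 (t = ((-1 + 4) + 51)² = (3 + 51)² = 54² = 2916)
p = 11397 (p = (11650 - 55) + 6*(-33) = 11595 - 198 = 11397)
p - t = 11397 - 1*2916 = 11397 - 2916 = 8481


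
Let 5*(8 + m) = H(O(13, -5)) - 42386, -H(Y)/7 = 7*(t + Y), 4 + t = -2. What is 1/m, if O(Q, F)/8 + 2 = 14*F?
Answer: -5/13908 ≈ -0.00035951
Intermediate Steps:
t = -6 (t = -4 - 2 = -6)
O(Q, F) = -16 + 112*F (O(Q, F) = -16 + 8*(14*F) = -16 + 112*F)
H(Y) = 294 - 49*Y (H(Y) = -49*(-6 + Y) = -7*(-42 + 7*Y) = 294 - 49*Y)
m = -13908/5 (m = -8 + ((294 - 49*(-16 + 112*(-5))) - 42386)/5 = -8 + ((294 - 49*(-16 - 560)) - 42386)/5 = -8 + ((294 - 49*(-576)) - 42386)/5 = -8 + ((294 + 28224) - 42386)/5 = -8 + (28518 - 42386)/5 = -8 + (⅕)*(-13868) = -8 - 13868/5 = -13908/5 ≈ -2781.6)
1/m = 1/(-13908/5) = -5/13908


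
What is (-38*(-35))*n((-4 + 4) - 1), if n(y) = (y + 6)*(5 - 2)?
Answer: 19950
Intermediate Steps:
n(y) = 18 + 3*y (n(y) = (6 + y)*3 = 18 + 3*y)
(-38*(-35))*n((-4 + 4) - 1) = (-38*(-35))*(18 + 3*((-4 + 4) - 1)) = 1330*(18 + 3*(0 - 1)) = 1330*(18 + 3*(-1)) = 1330*(18 - 3) = 1330*15 = 19950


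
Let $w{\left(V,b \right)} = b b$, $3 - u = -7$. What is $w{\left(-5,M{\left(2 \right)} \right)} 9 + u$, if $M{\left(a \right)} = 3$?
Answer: $91$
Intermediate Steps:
$u = 10$ ($u = 3 - -7 = 3 + 7 = 10$)
$w{\left(V,b \right)} = b^{2}$
$w{\left(-5,M{\left(2 \right)} \right)} 9 + u = 3^{2} \cdot 9 + 10 = 9 \cdot 9 + 10 = 81 + 10 = 91$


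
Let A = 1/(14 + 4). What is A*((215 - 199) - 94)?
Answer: -13/3 ≈ -4.3333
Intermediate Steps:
A = 1/18 ≈ 0.055556
A*((215 - 199) - 94) = ((215 - 199) - 94)/18 = (16 - 94)/18 = (1/18)*(-78) = -13/3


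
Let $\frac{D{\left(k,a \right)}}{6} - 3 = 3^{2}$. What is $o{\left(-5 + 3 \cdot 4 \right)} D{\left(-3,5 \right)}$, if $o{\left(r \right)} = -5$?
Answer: $-360$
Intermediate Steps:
$D{\left(k,a \right)} = 72$ ($D{\left(k,a \right)} = 18 + 6 \cdot 3^{2} = 18 + 6 \cdot 9 = 18 + 54 = 72$)
$o{\left(-5 + 3 \cdot 4 \right)} D{\left(-3,5 \right)} = \left(-5\right) 72 = -360$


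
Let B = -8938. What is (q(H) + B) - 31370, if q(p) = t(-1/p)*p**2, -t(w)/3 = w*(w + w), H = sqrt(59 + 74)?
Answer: -40314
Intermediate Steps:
H = sqrt(133) ≈ 11.533
t(w) = -6*w**2 (t(w) = -3*w*(w + w) = -3*w*2*w = -6*w**2)
q(p) = -6 (q(p) = (-6/p**2)*p**2 = -6)
(q(H) + B) - 31370 = (-6 - 8938) - 31370 = -8944 - 31370 = -40314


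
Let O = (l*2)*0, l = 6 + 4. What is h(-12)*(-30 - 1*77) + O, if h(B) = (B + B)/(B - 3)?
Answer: -856/5 ≈ -171.20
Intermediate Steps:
l = 10
O = 0 (O = (10*2)*0 = 20*0 = 0)
h(B) = 2*B/(-3 + B) (h(B) = (2*B)/(-3 + B) = 2*B/(-3 + B))
h(-12)*(-30 - 1*77) + O = (2*(-12)/(-3 - 12))*(-30 - 1*77) + 0 = (2*(-12)/(-15))*(-30 - 77) + 0 = (2*(-12)*(-1/15))*(-107) + 0 = (8/5)*(-107) + 0 = -856/5 + 0 = -856/5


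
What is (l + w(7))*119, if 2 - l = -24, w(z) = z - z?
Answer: 3094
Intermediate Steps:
w(z) = 0
l = 26 (l = 2 - 1*(-24) = 2 + 24 = 26)
(l + w(7))*119 = (26 + 0)*119 = 26*119 = 3094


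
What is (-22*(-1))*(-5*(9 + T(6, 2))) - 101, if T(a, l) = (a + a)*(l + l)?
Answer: -6371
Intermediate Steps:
T(a, l) = 4*a*l (T(a, l) = (2*a)*(2*l) = 4*a*l)
(-22*(-1))*(-5*(9 + T(6, 2))) - 101 = (-22*(-1))*(-5*(9 + 4*6*2)) - 101 = 22*(-5*(9 + 48)) - 101 = 22*(-5*57) - 101 = 22*(-285) - 101 = -6270 - 101 = -6371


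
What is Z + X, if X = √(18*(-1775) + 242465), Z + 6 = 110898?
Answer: 110892 + √210515 ≈ 1.1135e+5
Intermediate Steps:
Z = 110892 (Z = -6 + 110898 = 110892)
X = √210515 (X = √(-31950 + 242465) = √210515 ≈ 458.82)
Z + X = 110892 + √210515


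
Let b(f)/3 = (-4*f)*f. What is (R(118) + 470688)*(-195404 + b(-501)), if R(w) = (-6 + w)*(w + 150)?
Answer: -1605966020864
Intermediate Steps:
b(f) = -12*f² (b(f) = 3*((-4*f)*f) = 3*(-4*f²) = -12*f²)
R(w) = (-6 + w)*(150 + w)
(R(118) + 470688)*(-195404 + b(-501)) = ((-900 + 118² + 144*118) + 470688)*(-195404 - 12*(-501)²) = ((-900 + 13924 + 16992) + 470688)*(-195404 - 12*251001) = (30016 + 470688)*(-195404 - 3012012) = 500704*(-3207416) = -1605966020864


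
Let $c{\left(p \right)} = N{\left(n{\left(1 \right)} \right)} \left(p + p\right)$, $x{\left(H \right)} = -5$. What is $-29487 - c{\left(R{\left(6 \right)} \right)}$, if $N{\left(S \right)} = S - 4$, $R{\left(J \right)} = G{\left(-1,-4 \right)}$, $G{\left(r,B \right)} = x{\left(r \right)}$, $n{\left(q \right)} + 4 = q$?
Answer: $-29557$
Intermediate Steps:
$n{\left(q \right)} = -4 + q$
$G{\left(r,B \right)} = -5$
$R{\left(J \right)} = -5$
$N{\left(S \right)} = -4 + S$
$c{\left(p \right)} = - 14 p$ ($c{\left(p \right)} = \left(-4 + \left(-4 + 1\right)\right) \left(p + p\right) = \left(-4 - 3\right) 2 p = - 7 \cdot 2 p = - 14 p$)
$-29487 - c{\left(R{\left(6 \right)} \right)} = -29487 - \left(-14\right) \left(-5\right) = -29487 - 70 = -29557$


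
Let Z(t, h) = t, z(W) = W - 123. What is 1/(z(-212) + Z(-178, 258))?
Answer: -1/513 ≈ -0.0019493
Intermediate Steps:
z(W) = -123 + W
1/(z(-212) + Z(-178, 258)) = 1/((-123 - 212) - 178) = 1/(-335 - 178) = 1/(-513) = -1/513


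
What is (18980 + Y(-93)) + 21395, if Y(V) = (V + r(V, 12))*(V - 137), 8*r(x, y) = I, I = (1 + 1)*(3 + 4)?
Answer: 122725/2 ≈ 61363.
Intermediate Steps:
I = 14 (I = 2*7 = 14)
r(x, y) = 7/4 (r(x, y) = (1/8)*14 = 7/4)
Y(V) = (-137 + V)*(7/4 + V) (Y(V) = (V + 7/4)*(V - 137) = (7/4 + V)*(-137 + V) = (-137 + V)*(7/4 + V))
(18980 + Y(-93)) + 21395 = (18980 + (-959/4 + (-93)**2 - 541/4*(-93))) + 21395 = (18980 + (-959/4 + 8649 + 50313/4)) + 21395 = (18980 + 41975/2) + 21395 = 79935/2 + 21395 = 122725/2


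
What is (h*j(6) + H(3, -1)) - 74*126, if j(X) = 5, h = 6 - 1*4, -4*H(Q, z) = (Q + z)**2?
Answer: -9315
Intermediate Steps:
H(Q, z) = -(Q + z)**2/4
h = 2 (h = 6 - 4 = 2)
(h*j(6) + H(3, -1)) - 74*126 = (2*5 - (3 - 1)**2/4) - 74*126 = (10 - 1/4*2**2) - 9324 = (10 - 1/4*4) - 9324 = (10 - 1) - 9324 = 9 - 9324 = -9315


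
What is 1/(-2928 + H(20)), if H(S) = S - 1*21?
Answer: -1/2929 ≈ -0.00034141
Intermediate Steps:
H(S) = -21 + S (H(S) = S - 21 = -21 + S)
1/(-2928 + H(20)) = 1/(-2928 + (-21 + 20)) = 1/(-2928 - 1) = 1/(-2929) = -1/2929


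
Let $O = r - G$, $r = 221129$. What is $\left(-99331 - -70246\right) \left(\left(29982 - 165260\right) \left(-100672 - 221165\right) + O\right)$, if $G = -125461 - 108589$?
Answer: $-1266300428358525$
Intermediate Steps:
$G = -234050$ ($G = -125461 - 108589 = -234050$)
$O = 455179$ ($O = 221129 - -234050 = 221129 + 234050 = 455179$)
$\left(-99331 - -70246\right) \left(\left(29982 - 165260\right) \left(-100672 - 221165\right) + O\right) = \left(-99331 - -70246\right) \left(\left(29982 - 165260\right) \left(-100672 - 221165\right) + 455179\right) = \left(-99331 + 70246\right) \left(\left(-135278\right) \left(-321837\right) + 455179\right) = - 29085 \left(43537465686 + 455179\right) = \left(-29085\right) 43537920865 = -1266300428358525$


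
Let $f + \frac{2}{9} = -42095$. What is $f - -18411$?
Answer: $- \frac{213158}{9} \approx -23684.0$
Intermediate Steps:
$f = - \frac{378857}{9}$ ($f = - \frac{2}{9} - 42095 = - \frac{378857}{9} \approx -42095.0$)
$f - -18411 = - \frac{378857}{9} - -18411 = - \frac{378857}{9} + 18411 = - \frac{213158}{9}$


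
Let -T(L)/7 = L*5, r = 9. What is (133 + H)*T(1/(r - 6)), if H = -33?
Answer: -3500/3 ≈ -1166.7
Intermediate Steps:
T(L) = -35*L (T(L) = -7*L*5 = -35*L)
(133 + H)*T(1/(r - 6)) = (133 - 33)*(-35/(9 - 6)) = 100*(-35/3) = -3500/3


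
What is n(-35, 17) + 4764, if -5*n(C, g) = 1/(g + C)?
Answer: 428761/90 ≈ 4764.0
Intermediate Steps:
n(C, g) = -1/(5*(C + g)) (n(C, g) = -1/(5*(g + C)) = -1/(5*(C + g)))
n(-35, 17) + 4764 = -1/(5*(-35) + 5*17) + 4764 = -1/(-175 + 85) + 4764 = -1/(-90) + 4764 = -1*(-1/90) + 4764 = 1/90 + 4764 = 428761/90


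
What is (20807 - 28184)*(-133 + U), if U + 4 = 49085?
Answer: -361089396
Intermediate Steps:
U = 49081 (U = -4 + 49085 = 49081)
(20807 - 28184)*(-133 + U) = (20807 - 28184)*(-133 + 49081) = -7377*48948 = -361089396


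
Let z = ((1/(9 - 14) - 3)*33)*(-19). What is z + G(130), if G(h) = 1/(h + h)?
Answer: 104333/52 ≈ 2006.4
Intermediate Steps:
G(h) = 1/(2*h)
z = 10032/5 (z = ((1/(-5) - 3)*33)*(-19) = ((-⅕ - 3)*33)*(-19) = -16/5*33*(-19) = -528/5*(-19) = 10032/5 ≈ 2006.4)
z + G(130) = 10032/5 + (½)/130 = 10032/5 + (½)*(1/130) = 10032/5 + 1/260 = 104333/52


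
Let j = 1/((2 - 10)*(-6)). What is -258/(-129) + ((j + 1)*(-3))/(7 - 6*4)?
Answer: 593/272 ≈ 2.1801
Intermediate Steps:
j = 1/48 (j = -⅙/(-8) = -⅛*(-⅙) = 1/48 ≈ 0.020833)
-258/(-129) + ((j + 1)*(-3))/(7 - 6*4) = -258/(-129) + ((1/48 + 1)*(-3))/(7 - 6*4) = -258*(-1/129) + ((49/48)*(-3))/(7 - 24) = 2 - 49/16/(-17) = 2 - 49/16*(-1/17) = 2 + 49/272 = 593/272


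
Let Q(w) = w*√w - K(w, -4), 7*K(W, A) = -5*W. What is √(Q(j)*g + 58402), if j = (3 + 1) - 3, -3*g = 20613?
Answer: √2284534/7 ≈ 215.92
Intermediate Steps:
K(W, A) = -5*W/7 (K(W, A) = (-5*W)/7 = -5*W/7)
g = -6871 (g = -⅓*20613 = -6871)
j = 1 (j = 4 - 3 = 1)
Q(w) = w^(3/2) + 5*w/7 (Q(w) = w*√w - (-5)*w/7 = w^(3/2) + 5*w/7)
√(Q(j)*g + 58402) = √((1^(3/2) + (5/7)*1)*(-6871) + 58402) = √((1 + 5/7)*(-6871) + 58402) = √((12/7)*(-6871) + 58402) = √(-82452/7 + 58402) = √(326362/7) = √2284534/7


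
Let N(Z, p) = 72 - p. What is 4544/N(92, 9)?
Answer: 4544/63 ≈ 72.127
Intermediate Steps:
4544/N(92, 9) = 4544/(72 - 1*9) = 4544/(72 - 9) = 4544/63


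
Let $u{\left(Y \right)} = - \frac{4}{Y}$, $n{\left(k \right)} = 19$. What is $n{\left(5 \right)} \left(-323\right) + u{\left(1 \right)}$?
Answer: $-6141$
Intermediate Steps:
$n{\left(5 \right)} \left(-323\right) + u{\left(1 \right)} = 19 \left(-323\right) - \frac{4}{1} = -6137 - 4 = -6141$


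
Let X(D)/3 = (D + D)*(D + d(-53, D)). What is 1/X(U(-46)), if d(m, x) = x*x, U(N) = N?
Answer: -1/571320 ≈ -1.7503e-6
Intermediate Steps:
d(m, x) = x²
X(D) = 6*D*(D + D²) (X(D) = 3*((D + D)*(D + D²)) = 3*((2*D)*(D + D²)) = 3*(2*D*(D + D²)) = 6*D*(D + D²))
1/X(U(-46)) = 1/(6*(-46)²*(1 - 46)) = 1/(6*2116*(-45)) = 1/(-571320) = -1/571320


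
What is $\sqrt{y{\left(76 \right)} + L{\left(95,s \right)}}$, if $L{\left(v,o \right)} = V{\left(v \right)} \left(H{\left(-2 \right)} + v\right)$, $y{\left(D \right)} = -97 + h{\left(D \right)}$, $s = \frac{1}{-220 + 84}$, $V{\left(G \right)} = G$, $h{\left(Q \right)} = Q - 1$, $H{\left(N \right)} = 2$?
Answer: $\sqrt{9193} \approx 95.88$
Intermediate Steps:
$h{\left(Q \right)} = -1 + Q$ ($h{\left(Q \right)} = Q - 1 = -1 + Q$)
$s = - \frac{1}{136}$ ($s = \frac{1}{-136} = - \frac{1}{136} \approx -0.0073529$)
$y{\left(D \right)} = -98 + D$ ($y{\left(D \right)} = -97 + \left(-1 + D\right) = -98 + D$)
$L{\left(v,o \right)} = v \left(2 + v\right)$
$\sqrt{y{\left(76 \right)} + L{\left(95,s \right)}} = \sqrt{\left(-98 + 76\right) + 95 \left(2 + 95\right)} = \sqrt{-22 + 95 \cdot 97} = \sqrt{-22 + 9215} = \sqrt{9193}$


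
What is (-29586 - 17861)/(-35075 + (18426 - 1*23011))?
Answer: 47447/39660 ≈ 1.1963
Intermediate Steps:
(-29586 - 17861)/(-35075 + (18426 - 1*23011)) = -47447/(-35075 + (18426 - 23011)) = -47447/(-35075 - 4585) = -47447/(-39660) = -47447*(-1/39660) = 47447/39660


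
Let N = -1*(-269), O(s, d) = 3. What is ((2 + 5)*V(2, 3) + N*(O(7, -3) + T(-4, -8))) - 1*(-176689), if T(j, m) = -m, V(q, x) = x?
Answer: 179669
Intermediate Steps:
N = 269
((2 + 5)*V(2, 3) + N*(O(7, -3) + T(-4, -8))) - 1*(-176689) = ((2 + 5)*3 + 269*(3 - 1*(-8))) - 1*(-176689) = (7*3 + 269*(3 + 8)) + 176689 = (21 + 269*11) + 176689 = (21 + 2959) + 176689 = 2980 + 176689 = 179669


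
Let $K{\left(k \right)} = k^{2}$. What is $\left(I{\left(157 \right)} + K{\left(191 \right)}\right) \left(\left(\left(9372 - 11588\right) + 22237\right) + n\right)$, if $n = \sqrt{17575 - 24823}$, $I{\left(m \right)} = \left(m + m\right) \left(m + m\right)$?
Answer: $2704376617 + 540308 i \sqrt{453} \approx 2.7044 \cdot 10^{9} + 1.15 \cdot 10^{7} i$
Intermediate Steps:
$I{\left(m \right)} = 4 m^{2}$ ($I{\left(m \right)} = 2 m 2 m = 4 m^{2}$)
$n = 4 i \sqrt{453}$ ($n = \sqrt{-7248} = 4 i \sqrt{453} \approx 85.135 i$)
$\left(I{\left(157 \right)} + K{\left(191 \right)}\right) \left(\left(\left(9372 - 11588\right) + 22237\right) + n\right) = \left(4 \cdot 157^{2} + 191^{2}\right) \left(\left(\left(9372 - 11588\right) + 22237\right) + 4 i \sqrt{453}\right) = \left(4 \cdot 24649 + 36481\right) \left(\left(\left(9372 - 11588\right) + 22237\right) + 4 i \sqrt{453}\right) = \left(98596 + 36481\right) \left(\left(-2216 + 22237\right) + 4 i \sqrt{453}\right) = 135077 \left(20021 + 4 i \sqrt{453}\right) = 2704376617 + 540308 i \sqrt{453}$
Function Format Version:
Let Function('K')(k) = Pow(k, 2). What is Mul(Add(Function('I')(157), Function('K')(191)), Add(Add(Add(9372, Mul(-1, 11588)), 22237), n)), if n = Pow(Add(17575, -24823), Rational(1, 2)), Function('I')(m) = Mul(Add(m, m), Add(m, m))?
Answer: Add(2704376617, Mul(540308, I, Pow(453, Rational(1, 2)))) ≈ Add(2.7044e+9, Mul(1.1500e+7, I))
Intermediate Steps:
Function('I')(m) = Mul(4, Pow(m, 2)) (Function('I')(m) = Mul(Mul(2, m), Mul(2, m)) = Mul(4, Pow(m, 2)))
n = Mul(4, I, Pow(453, Rational(1, 2))) (n = Pow(-7248, Rational(1, 2)) = Mul(4, I, Pow(453, Rational(1, 2))) ≈ Mul(85.135, I))
Mul(Add(Function('I')(157), Function('K')(191)), Add(Add(Add(9372, Mul(-1, 11588)), 22237), n)) = Mul(Add(Mul(4, Pow(157, 2)), Pow(191, 2)), Add(Add(Add(9372, Mul(-1, 11588)), 22237), Mul(4, I, Pow(453, Rational(1, 2))))) = Mul(Add(Mul(4, 24649), 36481), Add(Add(Add(9372, -11588), 22237), Mul(4, I, Pow(453, Rational(1, 2))))) = Mul(Add(98596, 36481), Add(Add(-2216, 22237), Mul(4, I, Pow(453, Rational(1, 2))))) = Mul(135077, Add(20021, Mul(4, I, Pow(453, Rational(1, 2))))) = Add(2704376617, Mul(540308, I, Pow(453, Rational(1, 2))))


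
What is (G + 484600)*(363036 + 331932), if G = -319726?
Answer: 114582154032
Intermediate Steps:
(G + 484600)*(363036 + 331932) = (-319726 + 484600)*(363036 + 331932) = 164874*694968 = 114582154032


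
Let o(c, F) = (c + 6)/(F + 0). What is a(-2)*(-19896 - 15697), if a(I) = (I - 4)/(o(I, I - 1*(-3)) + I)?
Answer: 106779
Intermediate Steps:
o(c, F) = (6 + c)/F
a(I) = (-4 + I)/(I + (6 + I)/(3 + I)) (a(I) = (I - 4)/((6 + I)/(I - 1*(-3)) + I) = (-4 + I)/((6 + I)/(I + 3) + I) = (-4 + I)/((6 + I)/(3 + I) + I) = (-4 + I)/(I + (6 + I)/(3 + I)))
a(-2)*(-19896 - 15697) = ((-4 - 2)*(3 - 2)/(6 - 2 - 2*(3 - 2)))*(-19896 - 15697) = (-6*1/(6 - 2 - 2*1))*(-35593) = (-6*1/(6 - 2 - 2))*(-35593) = (-6*1/2)*(-35593) = ((½)*(-6)*1)*(-35593) = -3*(-35593) = 106779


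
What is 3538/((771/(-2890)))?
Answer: -10224820/771 ≈ -13262.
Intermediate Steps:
3538/((771/(-2890))) = 3538/((771*(-1/2890))) = 3538/(-771/2890) = 3538*(-2890/771) = -10224820/771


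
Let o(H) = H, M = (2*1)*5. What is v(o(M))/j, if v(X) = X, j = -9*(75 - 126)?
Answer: 10/459 ≈ 0.021786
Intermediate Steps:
M = 10 (M = 2*5 = 10)
j = 459 (j = -9*(-51) = 459)
v(o(M))/j = 10/459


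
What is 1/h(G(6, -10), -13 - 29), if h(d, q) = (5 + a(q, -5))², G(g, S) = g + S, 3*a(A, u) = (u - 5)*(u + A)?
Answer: 9/235225 ≈ 3.8261e-5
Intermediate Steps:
a(A, u) = (-5 + u)*(A + u)/3 (a(A, u) = ((u - 5)*(u + A))/3 = ((-5 + u)*(A + u))/3 = (-5 + u)*(A + u)/3)
G(g, S) = S + g
h(d, q) = (65/3 - 10*q/3)² (h(d, q) = (5 + (-5*q/3 - 5/3*(-5) + (⅓)*(-5)² + (⅓)*q*(-5)))² = (5 + (-5*q/3 + 25/3 + (⅓)*25 - 5*q/3))² = (5 + (-5*q/3 + 25/3 + 25/3 - 5*q/3))² = (5 + (50/3 - 10*q/3))² = (65/3 - 10*q/3)²)
1/h(G(6, -10), -13 - 29) = 1/(25*(13 - 2*(-13 - 29))²/9) = 1/(25*(13 - 2*(-42))²/9) = 1/(25*(13 + 84)²/9) = 1/((25/9)*97²) = 1/((25/9)*9409) = 1/(235225/9) = 9/235225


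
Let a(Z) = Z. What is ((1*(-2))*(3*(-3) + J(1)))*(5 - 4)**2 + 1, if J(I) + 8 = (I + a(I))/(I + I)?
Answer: 33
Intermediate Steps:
J(I) = -7 (J(I) = -8 + (I + I)/(I + I) = -8 + (2*I)/((2*I)) = -8 + (2*I)*(1/(2*I)) = -8 + 1 = -7)
((1*(-2))*(3*(-3) + J(1)))*(5 - 4)**2 + 1 = ((1*(-2))*(3*(-3) - 7))*(5 - 4)**2 + 1 = -2*(-9 - 7)*1**2 + 1 = -2*(-16)*1 + 1 = 32*1 + 1 = 32 + 1 = 33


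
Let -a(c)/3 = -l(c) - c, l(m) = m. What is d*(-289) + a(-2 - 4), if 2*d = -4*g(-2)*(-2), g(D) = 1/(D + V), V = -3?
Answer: 976/5 ≈ 195.20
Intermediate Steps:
g(D) = 1/(-3 + D) (g(D) = 1/(D - 3) = 1/(-3 + D))
a(c) = 6*c (a(c) = -3*(-c - c) = -(-6)*c = 6*c)
d = -4/5 (d = (-4/(-3 - 2)*(-2))/2 = (-4/(-5)*(-2))/2 = (-4*(-1/5)*(-2))/2 = ((4/5)*(-2))/2 = (1/2)*(-8/5) = -4/5 ≈ -0.80000)
d*(-289) + a(-2 - 4) = -4/5*(-289) + 6*(-2 - 4) = 1156/5 + 6*(-6) = 1156/5 - 36 = 976/5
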